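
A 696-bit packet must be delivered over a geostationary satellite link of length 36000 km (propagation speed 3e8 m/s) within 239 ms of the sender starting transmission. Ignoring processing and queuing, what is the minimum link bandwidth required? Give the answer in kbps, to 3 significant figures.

Propagation delay = 36000000 / 300000000 = 120 ms.
Transmission budget = 239 − 120 = 119 ms.
R ≥ L / t_tx = 696 bits / 0.119 s = 5.85 kbps.

5.85 kbps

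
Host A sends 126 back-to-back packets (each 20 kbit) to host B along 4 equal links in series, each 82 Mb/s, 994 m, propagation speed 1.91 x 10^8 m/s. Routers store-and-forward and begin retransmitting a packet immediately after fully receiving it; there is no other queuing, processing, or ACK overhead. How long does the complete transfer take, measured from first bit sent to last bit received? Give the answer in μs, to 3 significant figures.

Per-hop transmission t_tx = L/R = 20000/82000000 = 243.902 μs.
Per-hop propagation t_prop = 994/191000000 = 5.20419 μs.
Pipeline fill: first packet needs 4·t_tx to clear all hops; remaining 125 packets each add one t_tx.
Total = (4+126-1)·t_tx + 4·t_prop = 129·243.902 + 4·5.20419 = 31500 μs.

31500 μs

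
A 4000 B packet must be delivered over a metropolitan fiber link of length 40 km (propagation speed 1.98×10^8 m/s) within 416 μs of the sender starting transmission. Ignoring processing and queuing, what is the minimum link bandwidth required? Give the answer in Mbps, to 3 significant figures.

L = 32000 bits.
Propagation delay = 40000 / 198000000 = 202.02 μs.
Transmission budget = 416 − 202.02 = 213.98 μs.
R ≥ L / t_tx = 32000 bits / 0.00021398 s = 150 Mbps.

150 Mbps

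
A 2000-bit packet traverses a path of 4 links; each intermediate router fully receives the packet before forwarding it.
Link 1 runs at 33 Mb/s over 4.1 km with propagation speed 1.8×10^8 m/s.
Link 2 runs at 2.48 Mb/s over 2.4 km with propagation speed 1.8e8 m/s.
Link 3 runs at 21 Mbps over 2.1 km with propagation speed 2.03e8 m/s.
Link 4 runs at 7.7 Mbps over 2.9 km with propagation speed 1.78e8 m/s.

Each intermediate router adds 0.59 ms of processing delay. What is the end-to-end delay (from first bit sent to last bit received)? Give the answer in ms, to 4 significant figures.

Transmission delays (L/R per hop): 0.0606061, 0.806452, 0.0952381, 0.25974 ms; sum = 1.22204 ms.
Propagation delays (d/s per hop): 0.0227778, 0.0133333, 0.0103448, 0.0162921 ms; sum = 0.0627481 ms.
Processing at 3 router(s): 3 × 0.59 ms = 1.77 ms.
End-to-end = 3.055 ms.

3.055 ms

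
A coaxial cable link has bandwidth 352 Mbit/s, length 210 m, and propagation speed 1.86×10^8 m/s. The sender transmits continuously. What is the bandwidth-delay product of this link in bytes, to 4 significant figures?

49.68 bytes

Propagation delay = 210 / 186000000 = 1.12903e-06 s.
BDP = R × t_prop = 352000000 × 1.12903e-06 = 397.419 bits.
In bytes: 397.419/8 = 49.68 bytes.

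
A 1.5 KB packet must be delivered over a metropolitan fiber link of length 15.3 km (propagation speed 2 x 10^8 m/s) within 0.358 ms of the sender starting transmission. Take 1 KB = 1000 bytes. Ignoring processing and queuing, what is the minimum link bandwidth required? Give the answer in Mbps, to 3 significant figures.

L = 12000 bits.
Propagation delay = 15300 / 200000000 = 0.0765 ms.
Transmission budget = 0.358 − 0.0765 = 0.2815 ms.
R ≥ L / t_tx = 12000 bits / 0.0002815 s = 42.6 Mbps.

42.6 Mbps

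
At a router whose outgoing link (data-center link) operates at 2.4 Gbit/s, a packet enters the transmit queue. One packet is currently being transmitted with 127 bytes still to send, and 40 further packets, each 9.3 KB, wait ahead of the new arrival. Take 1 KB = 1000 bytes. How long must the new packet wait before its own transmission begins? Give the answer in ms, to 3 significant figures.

Each queued packet: L/R = 74400/2400000000 = 0.031 ms.
40 queued → 1.24 ms.
Plus remaining 1016 bits of current packet: 0.000423333 ms.
Queuing delay = 1.24 ms.

1.24 ms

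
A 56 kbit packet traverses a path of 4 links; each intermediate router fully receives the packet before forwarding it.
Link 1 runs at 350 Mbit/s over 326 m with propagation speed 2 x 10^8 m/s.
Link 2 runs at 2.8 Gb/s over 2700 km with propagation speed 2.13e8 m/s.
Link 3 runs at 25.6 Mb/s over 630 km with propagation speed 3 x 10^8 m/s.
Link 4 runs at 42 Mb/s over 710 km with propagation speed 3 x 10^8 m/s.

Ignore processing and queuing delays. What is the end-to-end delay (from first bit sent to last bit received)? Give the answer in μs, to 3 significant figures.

20800 μs

L = 56000 bits.
Transmission delays (L/R per hop): 160, 20, 2187.5, 1333.33 μs; sum = 3700.83 μs.
Propagation delays (d/s per hop): 1.63, 12676.1, 2100, 2366.67 μs; sum = 17144.4 μs.
End-to-end = 20800 μs.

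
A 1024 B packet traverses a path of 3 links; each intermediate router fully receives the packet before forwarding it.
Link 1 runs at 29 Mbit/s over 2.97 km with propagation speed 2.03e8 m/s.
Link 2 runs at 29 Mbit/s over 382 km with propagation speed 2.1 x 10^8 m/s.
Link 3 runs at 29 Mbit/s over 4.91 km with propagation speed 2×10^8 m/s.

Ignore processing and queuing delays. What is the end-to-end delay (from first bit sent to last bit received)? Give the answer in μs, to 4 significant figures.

L = 1024 × 8 = 8192 bits.
Transmission delay per hop = L/R = 8192/29000000 = 282.483 μs; 3 hops → 847.448 μs.
Propagation delays (d/s per hop): 14.6305, 1819.05, 24.55 μs; sum = 1858.23 μs.
End-to-end = 2706 μs.

2706 μs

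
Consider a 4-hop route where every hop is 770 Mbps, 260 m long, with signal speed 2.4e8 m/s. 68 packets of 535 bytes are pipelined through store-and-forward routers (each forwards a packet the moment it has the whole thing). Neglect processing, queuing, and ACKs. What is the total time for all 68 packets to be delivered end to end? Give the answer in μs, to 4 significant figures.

Per-hop transmission t_tx = L/R = 4280/770000000 = 5.55844 μs.
Per-hop propagation t_prop = 260/240000000 = 1.08333 μs.
Pipeline fill: first packet needs 4·t_tx to clear all hops; remaining 67 packets each add one t_tx.
Total = (4+68-1)·t_tx + 4·t_prop = 71·5.55844 + 4·1.08333 = 399.0 μs.

399.0 μs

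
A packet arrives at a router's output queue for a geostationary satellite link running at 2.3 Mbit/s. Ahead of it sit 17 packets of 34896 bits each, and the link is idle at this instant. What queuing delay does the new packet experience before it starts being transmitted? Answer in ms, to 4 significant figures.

257.9 ms

Each queued packet: L/R = 34896/2300000 = 15.1722 ms.
17 queued → 257.927 ms.
Queuing delay = 257.9 ms.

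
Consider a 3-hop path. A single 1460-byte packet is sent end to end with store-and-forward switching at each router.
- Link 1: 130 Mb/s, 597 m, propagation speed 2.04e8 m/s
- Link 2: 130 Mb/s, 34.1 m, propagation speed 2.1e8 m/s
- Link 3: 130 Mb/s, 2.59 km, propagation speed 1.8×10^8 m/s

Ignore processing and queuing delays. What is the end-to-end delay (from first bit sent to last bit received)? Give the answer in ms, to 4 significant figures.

L = 1460 × 8 = 11680 bits.
Transmission delay per hop = L/R = 11680/130000000 = 0.0898462 ms; 3 hops → 0.269538 ms.
Propagation delays (d/s per hop): 0.00292647, 0.000162381, 0.0143889 ms; sum = 0.0174777 ms.
End-to-end = 0.2870 ms.

0.2870 ms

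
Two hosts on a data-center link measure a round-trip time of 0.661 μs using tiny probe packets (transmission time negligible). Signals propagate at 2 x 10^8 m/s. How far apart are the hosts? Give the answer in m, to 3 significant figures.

One-way propagation = RTT/2 = 0.3305 μs.
d = s × t = 200000000 × 3.305e-07 = 66.1 m.

66.1 m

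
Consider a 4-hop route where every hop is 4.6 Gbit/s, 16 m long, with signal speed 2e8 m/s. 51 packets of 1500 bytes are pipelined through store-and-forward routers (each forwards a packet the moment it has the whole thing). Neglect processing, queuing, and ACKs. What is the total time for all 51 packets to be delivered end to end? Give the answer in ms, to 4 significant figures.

0.1412 ms

Per-hop transmission t_tx = L/R = 12000/4600000000 = 0.0026087 ms.
Per-hop propagation t_prop = 16/200000000 = 8e-05 ms.
Pipeline fill: first packet needs 4·t_tx to clear all hops; remaining 50 packets each add one t_tx.
Total = (4+51-1)·t_tx + 4·t_prop = 54·0.0026087 + 4·8e-05 = 0.1412 ms.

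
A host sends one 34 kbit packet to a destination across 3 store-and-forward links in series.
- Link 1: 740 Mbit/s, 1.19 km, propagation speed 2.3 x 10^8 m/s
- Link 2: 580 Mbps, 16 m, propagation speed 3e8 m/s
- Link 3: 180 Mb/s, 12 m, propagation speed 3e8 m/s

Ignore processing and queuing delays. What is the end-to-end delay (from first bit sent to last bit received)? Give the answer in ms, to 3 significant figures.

L = 34000 bits.
Transmission delays (L/R per hop): 0.0459459, 0.0586207, 0.188889 ms; sum = 0.293456 ms.
Propagation delays (d/s per hop): 0.00517391, 5.33333e-05, 4e-05 ms; sum = 0.00526725 ms.
End-to-end = 0.299 ms.

0.299 ms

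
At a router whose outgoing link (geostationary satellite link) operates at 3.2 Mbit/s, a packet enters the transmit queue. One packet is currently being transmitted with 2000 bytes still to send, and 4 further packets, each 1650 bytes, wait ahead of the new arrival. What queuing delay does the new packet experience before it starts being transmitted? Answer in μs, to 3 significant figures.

21500 μs

Each queued packet: L/R = 13200/3200000 = 4125 μs.
4 queued → 16500 μs.
Plus remaining 16000 bits of current packet: 5000 μs.
Queuing delay = 21500 μs.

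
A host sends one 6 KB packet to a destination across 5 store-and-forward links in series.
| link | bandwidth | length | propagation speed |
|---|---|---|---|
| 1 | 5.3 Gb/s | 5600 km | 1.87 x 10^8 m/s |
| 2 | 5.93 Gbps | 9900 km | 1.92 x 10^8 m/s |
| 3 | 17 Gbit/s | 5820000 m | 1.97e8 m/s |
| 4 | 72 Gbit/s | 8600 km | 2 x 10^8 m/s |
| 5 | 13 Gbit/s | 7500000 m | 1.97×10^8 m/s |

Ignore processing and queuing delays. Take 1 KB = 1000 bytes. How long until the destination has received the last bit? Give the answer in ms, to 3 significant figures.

192 ms

L = 48000 bits.
Transmission delays (L/R per hop): 0.0090566, 0.00809444, 0.00282353, 0.000666667, 0.00369231 ms; sum = 0.0243335 ms.
Propagation delays (d/s per hop): 29.9465, 51.5625, 29.5431, 43, 38.0711 ms; sum = 192.123 ms.
End-to-end = 192 ms.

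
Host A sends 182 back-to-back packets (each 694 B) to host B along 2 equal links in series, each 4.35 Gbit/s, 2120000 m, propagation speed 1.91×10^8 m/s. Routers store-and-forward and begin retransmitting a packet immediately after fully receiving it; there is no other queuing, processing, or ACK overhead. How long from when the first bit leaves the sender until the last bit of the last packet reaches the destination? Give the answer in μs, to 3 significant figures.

Per-hop transmission t_tx = L/R = 5552/4350000000 = 1.27632 μs.
Per-hop propagation t_prop = 2120000/191000000 = 11099.5 μs.
Pipeline fill: first packet needs 2·t_tx to clear all hops; remaining 181 packets each add one t_tx.
Total = (2+182-1)·t_tx + 2·t_prop = 183·1.27632 + 2·11099.5 = 22400 μs.

22400 μs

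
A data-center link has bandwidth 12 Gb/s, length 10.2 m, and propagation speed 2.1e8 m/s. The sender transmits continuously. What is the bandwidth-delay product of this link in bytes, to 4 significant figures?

Propagation delay = 10.2 / 210000000 = 4.85714e-08 s.
BDP = R × t_prop = 12000000000 × 4.85714e-08 = 582.857 bits.
In bytes: 582.857/8 = 72.86 bytes.

72.86 bytes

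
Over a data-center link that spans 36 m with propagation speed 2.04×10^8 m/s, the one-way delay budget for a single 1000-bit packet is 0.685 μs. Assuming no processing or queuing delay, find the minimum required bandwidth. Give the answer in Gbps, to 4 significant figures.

Propagation delay = 36 / 204000000 = 0.176471 μs.
Transmission budget = 0.685 − 0.176471 = 0.508529 μs.
R ≥ L / t_tx = 1000 bits / 5.08529e-07 s = 1.966 Gbps.

1.966 Gbps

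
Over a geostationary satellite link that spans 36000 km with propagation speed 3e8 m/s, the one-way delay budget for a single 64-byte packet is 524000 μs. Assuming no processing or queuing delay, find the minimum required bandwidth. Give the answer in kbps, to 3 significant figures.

1.27 kbps

L = 512 bits.
Propagation delay = 36000000 / 300000000 = 120000 μs.
Transmission budget = 524000 − 120000 = 404000 μs.
R ≥ L / t_tx = 512 bits / 0.404 s = 1.27 kbps.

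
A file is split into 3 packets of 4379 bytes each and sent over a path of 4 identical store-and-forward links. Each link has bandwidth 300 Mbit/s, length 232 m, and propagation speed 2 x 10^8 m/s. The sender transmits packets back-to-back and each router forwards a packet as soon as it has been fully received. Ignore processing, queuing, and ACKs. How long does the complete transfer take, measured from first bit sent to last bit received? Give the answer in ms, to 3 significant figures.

0.705 ms

Per-hop transmission t_tx = L/R = 35032/300000000 = 0.116773 ms.
Per-hop propagation t_prop = 232/200000000 = 0.00116 ms.
Pipeline fill: first packet needs 4·t_tx to clear all hops; remaining 2 packets each add one t_tx.
Total = (4+3-1)·t_tx + 4·t_prop = 6·0.116773 + 4·0.00116 = 0.705 ms.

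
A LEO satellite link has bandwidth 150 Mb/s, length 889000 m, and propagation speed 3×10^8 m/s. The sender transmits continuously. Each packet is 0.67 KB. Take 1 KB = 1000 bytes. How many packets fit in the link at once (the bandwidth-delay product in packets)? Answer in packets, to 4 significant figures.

Propagation delay = 889000 / 300000000 = 0.00296333 s.
BDP = R × t_prop = 150000000 × 0.00296333 = 444500 bits.
In packets of 5360 bits: 82.93 packets.

82.93 packets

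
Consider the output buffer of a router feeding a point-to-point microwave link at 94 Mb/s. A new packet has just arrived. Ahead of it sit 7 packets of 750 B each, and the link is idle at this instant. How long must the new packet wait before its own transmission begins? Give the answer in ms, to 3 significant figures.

0.447 ms

Each queued packet: L/R = 6000/94000000 = 0.0638298 ms.
7 queued → 0.446809 ms.
Queuing delay = 0.447 ms.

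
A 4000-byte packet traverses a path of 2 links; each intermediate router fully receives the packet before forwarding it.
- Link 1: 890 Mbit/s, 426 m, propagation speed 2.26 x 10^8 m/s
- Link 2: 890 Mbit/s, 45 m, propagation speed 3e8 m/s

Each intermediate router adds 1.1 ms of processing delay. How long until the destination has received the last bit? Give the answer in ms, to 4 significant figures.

1.174 ms

L = 4000 × 8 = 32000 bits.
Transmission delay per hop = L/R = 32000/890000000 = 0.0359551 ms; 2 hops → 0.0719101 ms.
Propagation delays (d/s per hop): 0.00188496, 0.00015 ms; sum = 0.00203496 ms.
Processing at 1 router(s): 1 × 1.1 ms = 1.1 ms.
End-to-end = 1.174 ms.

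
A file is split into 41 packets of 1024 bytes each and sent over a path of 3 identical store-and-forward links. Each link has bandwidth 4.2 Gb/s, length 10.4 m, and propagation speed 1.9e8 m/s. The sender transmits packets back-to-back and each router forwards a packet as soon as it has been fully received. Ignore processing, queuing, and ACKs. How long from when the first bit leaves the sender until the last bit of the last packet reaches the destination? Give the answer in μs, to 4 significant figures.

Per-hop transmission t_tx = L/R = 8192/4200000000 = 1.95048 μs.
Per-hop propagation t_prop = 10.4/190000000 = 0.0547368 μs.
Pipeline fill: first packet needs 3·t_tx to clear all hops; remaining 40 packets each add one t_tx.
Total = (3+41-1)·t_tx + 3·t_prop = 43·1.95048 + 3·0.0547368 = 84.03 μs.

84.03 μs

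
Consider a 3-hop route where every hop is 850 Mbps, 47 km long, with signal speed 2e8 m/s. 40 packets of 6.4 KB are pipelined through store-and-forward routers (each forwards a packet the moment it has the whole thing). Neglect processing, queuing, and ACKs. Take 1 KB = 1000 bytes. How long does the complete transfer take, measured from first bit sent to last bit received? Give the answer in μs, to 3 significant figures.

Per-hop transmission t_tx = L/R = 51200/850000000 = 60.2353 μs.
Per-hop propagation t_prop = 47000/200000000 = 235 μs.
Pipeline fill: first packet needs 3·t_tx to clear all hops; remaining 39 packets each add one t_tx.
Total = (3+40-1)·t_tx + 3·t_prop = 42·60.2353 + 3·235 = 3230 μs.

3230 μs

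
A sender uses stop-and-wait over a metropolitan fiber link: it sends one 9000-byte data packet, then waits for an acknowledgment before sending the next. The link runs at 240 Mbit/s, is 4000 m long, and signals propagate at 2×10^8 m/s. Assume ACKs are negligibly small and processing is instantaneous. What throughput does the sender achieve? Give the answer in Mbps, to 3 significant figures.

212 Mbps

t_tx = L/R = 72000/240000000 = 0.0003 s.
t_prop = 4000/200000000 = 2e-05 s; RTT = 4e-05 s.
Cycle = t_tx + RTT = 0.00034 s.
Throughput = L / cycle = 72000 / 0.00034 = 212 Mbps.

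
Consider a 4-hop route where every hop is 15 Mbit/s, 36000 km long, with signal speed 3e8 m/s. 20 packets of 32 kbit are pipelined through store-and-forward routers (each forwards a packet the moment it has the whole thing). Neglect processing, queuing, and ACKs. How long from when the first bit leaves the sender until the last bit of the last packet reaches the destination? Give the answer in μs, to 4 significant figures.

529100 μs

Per-hop transmission t_tx = L/R = 32000/15000000 = 2133.33 μs.
Per-hop propagation t_prop = 36000000/300000000 = 120000 μs.
Pipeline fill: first packet needs 4·t_tx to clear all hops; remaining 19 packets each add one t_tx.
Total = (4+20-1)·t_tx + 4·t_prop = 23·2133.33 + 4·120000 = 529100 μs.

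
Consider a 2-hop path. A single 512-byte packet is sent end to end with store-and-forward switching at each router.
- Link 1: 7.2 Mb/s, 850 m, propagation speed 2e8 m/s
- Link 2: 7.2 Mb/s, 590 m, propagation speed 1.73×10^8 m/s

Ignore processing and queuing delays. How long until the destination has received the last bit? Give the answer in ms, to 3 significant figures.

L = 512 × 8 = 4096 bits.
Transmission delay per hop = L/R = 4096/7200000 = 0.568889 ms; 2 hops → 1.13778 ms.
Propagation delays (d/s per hop): 0.00425, 0.0034104 ms; sum = 0.0076604 ms.
End-to-end = 1.15 ms.

1.15 ms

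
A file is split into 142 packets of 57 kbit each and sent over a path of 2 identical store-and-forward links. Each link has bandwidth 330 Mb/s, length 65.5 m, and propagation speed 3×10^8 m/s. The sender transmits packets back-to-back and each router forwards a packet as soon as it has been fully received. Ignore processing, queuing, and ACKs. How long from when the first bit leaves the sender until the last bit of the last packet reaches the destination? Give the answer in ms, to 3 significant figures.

Per-hop transmission t_tx = L/R = 57000/330000000 = 0.172727 ms.
Per-hop propagation t_prop = 65.5/300000000 = 0.000218333 ms.
Pipeline fill: first packet needs 2·t_tx to clear all hops; remaining 141 packets each add one t_tx.
Total = (2+142-1)·t_tx + 2·t_prop = 143·0.172727 + 2·0.000218333 = 24.7 ms.

24.7 ms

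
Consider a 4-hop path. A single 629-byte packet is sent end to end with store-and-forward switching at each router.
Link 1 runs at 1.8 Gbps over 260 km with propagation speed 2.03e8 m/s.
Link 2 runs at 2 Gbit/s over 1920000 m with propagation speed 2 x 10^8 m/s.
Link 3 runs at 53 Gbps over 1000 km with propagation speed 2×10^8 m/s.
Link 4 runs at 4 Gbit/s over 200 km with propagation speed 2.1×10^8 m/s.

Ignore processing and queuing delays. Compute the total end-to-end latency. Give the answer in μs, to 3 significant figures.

16800 μs

L = 629 × 8 = 5032 bits.
Transmission delays (L/R per hop): 2.79556, 2.516, 0.0949434, 1.258 μs; sum = 6.6645 μs.
Propagation delays (d/s per hop): 1280.79, 9600, 5000, 952.381 μs; sum = 16833.2 μs.
End-to-end = 16800 μs.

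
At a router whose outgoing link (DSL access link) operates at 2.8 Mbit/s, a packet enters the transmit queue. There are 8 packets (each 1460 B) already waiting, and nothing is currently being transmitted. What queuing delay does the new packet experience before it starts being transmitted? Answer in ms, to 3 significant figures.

33.4 ms

Each queued packet: L/R = 11680/2800000 = 4.17143 ms.
8 queued → 33.3714 ms.
Queuing delay = 33.4 ms.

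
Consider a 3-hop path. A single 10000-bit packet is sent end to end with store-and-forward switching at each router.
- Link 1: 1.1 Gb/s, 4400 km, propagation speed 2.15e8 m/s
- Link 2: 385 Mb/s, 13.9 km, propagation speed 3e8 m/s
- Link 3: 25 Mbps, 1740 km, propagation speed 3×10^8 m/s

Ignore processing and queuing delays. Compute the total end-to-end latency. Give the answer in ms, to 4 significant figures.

26.75 ms

Transmission delays (L/R per hop): 0.00909091, 0.025974, 0.4 ms; sum = 0.435065 ms.
Propagation delays (d/s per hop): 20.4651, 0.0463333, 5.8 ms; sum = 26.3114 ms.
End-to-end = 26.75 ms.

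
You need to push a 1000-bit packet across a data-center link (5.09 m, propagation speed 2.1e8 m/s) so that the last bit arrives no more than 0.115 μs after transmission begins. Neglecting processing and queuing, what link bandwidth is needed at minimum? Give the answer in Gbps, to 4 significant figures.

11.02 Gbps

Propagation delay = 5.09 / 210000000 = 0.0242381 μs.
Transmission budget = 0.115 − 0.0242381 = 0.0907619 μs.
R ≥ L / t_tx = 1000 bits / 9.07619e-08 s = 11.02 Gbps.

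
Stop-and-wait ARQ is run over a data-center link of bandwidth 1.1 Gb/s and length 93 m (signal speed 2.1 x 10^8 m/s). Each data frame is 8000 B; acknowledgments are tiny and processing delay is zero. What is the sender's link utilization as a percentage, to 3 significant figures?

t_tx = L/R = 64000/1100000000 = 5.81818e-05 s.
t_prop = 93/210000000 = 4.42857e-07 s; RTT = 8.85714e-07 s.
Cycle = t_tx + RTT = 5.90675e-05 s.
Utilization = t_tx / cycle = 5.81818e-05/5.90675e-05 = 98.5 %.

98.5 %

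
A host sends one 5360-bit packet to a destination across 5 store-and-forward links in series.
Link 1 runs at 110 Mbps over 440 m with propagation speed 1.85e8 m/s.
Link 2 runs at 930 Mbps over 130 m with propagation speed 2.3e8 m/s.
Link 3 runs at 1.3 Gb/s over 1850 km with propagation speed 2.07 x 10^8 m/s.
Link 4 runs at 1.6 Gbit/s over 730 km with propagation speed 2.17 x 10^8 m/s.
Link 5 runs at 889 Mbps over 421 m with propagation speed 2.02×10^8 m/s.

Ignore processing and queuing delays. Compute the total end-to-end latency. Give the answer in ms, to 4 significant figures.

12.37 ms

Transmission delays (L/R per hop): 0.0487273, 0.00576344, 0.00412308, 0.00335, 0.00602925 ms; sum = 0.067993 ms.
Propagation delays (d/s per hop): 0.00237838, 0.000565217, 8.9372, 3.36406, 0.00208416 ms; sum = 12.3063 ms.
End-to-end = 12.37 ms.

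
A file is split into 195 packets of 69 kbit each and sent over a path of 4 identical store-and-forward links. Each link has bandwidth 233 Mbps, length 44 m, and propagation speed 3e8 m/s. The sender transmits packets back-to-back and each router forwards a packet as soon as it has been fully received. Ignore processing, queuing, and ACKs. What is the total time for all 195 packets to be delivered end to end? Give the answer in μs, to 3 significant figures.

Per-hop transmission t_tx = L/R = 69000/233000000 = 296.137 μs.
Per-hop propagation t_prop = 44/300000000 = 0.146667 μs.
Pipeline fill: first packet needs 4·t_tx to clear all hops; remaining 194 packets each add one t_tx.
Total = (4+195-1)·t_tx + 4·t_prop = 198·296.137 + 4·0.146667 = 58600 μs.

58600 μs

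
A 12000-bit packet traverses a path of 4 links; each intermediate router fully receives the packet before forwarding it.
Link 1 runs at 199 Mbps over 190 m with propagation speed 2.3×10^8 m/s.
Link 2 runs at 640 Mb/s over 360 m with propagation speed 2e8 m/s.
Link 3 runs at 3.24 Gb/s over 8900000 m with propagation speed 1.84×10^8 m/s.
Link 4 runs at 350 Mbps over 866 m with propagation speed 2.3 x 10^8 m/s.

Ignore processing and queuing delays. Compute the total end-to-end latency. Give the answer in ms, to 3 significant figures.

48.5 ms

Transmission delays (L/R per hop): 0.0603015, 0.01875, 0.0037037, 0.0342857 ms; sum = 0.117041 ms.
Propagation delays (d/s per hop): 0.000826087, 0.0018, 48.3696, 0.00376522 ms; sum = 48.376 ms.
End-to-end = 48.5 ms.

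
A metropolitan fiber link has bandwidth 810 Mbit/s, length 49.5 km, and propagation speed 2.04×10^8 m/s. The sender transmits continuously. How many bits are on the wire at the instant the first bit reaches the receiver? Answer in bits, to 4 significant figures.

196500 bits

Propagation delay = 49500 / 204000000 = 0.000242647 s.
BDP = R × t_prop = 810000000 × 0.000242647 = 196544 bits.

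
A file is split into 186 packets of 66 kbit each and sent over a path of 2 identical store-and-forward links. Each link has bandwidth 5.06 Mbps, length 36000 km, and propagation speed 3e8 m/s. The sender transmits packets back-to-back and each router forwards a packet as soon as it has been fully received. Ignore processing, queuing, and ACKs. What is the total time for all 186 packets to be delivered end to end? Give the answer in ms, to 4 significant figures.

2679 ms

Per-hop transmission t_tx = L/R = 66000/5060000 = 13.0435 ms.
Per-hop propagation t_prop = 36000000/300000000 = 120 ms.
Pipeline fill: first packet needs 2·t_tx to clear all hops; remaining 185 packets each add one t_tx.
Total = (2+186-1)·t_tx + 2·t_prop = 187·13.0435 + 2·120 = 2679 ms.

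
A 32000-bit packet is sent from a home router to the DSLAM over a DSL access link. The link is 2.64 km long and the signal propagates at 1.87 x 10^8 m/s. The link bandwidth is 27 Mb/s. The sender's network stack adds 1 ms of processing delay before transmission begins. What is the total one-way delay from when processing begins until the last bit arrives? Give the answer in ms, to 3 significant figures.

Transmission delay = L/R = 32000 / 27000000 = 1.18519 ms.
Propagation delay = d/s = 2640 m / 187000000 m/s = 0.0141176 ms.
Plus processing delay 1 ms = 1 ms.
Total = 2.20 ms.

2.20 ms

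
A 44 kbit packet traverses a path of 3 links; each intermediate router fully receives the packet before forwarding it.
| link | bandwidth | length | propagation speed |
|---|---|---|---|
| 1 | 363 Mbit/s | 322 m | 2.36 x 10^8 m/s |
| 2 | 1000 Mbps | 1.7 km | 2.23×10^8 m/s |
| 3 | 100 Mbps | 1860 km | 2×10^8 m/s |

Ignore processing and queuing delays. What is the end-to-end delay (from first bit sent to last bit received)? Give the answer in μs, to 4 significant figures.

L = 44000 bits.
Transmission delays (L/R per hop): 121.212, 44, 440 μs; sum = 605.212 μs.
Propagation delays (d/s per hop): 1.36441, 7.62332, 9300 μs; sum = 9308.99 μs.
End-to-end = 9914 μs.

9914 μs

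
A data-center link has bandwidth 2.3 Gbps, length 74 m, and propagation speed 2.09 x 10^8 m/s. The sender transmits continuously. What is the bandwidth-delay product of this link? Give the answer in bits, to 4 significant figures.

Propagation delay = 74 / 209000000 = 3.54067e-07 s.
BDP = R × t_prop = 2300000000 × 3.54067e-07 = 814.354 bits.

814.4 bits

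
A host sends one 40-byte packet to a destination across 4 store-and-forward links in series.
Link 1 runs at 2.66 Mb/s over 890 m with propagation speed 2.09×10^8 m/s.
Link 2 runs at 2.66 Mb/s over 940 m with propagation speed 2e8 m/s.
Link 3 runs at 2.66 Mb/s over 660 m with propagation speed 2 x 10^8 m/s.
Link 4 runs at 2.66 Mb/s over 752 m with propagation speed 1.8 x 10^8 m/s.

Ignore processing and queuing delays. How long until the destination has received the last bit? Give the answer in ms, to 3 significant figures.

0.498 ms

L = 40 × 8 = 320 bits.
Transmission delay per hop = L/R = 320/2660000 = 0.120301 ms; 4 hops → 0.481203 ms.
Propagation delays (d/s per hop): 0.00425837, 0.0047, 0.0033, 0.00417778 ms; sum = 0.0164362 ms.
End-to-end = 0.498 ms.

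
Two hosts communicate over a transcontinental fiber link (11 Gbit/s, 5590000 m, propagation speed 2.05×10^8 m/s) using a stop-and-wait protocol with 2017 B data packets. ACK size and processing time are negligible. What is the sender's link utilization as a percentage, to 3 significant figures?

t_tx = L/R = 16136/11000000000 = 1.46691e-06 s.
t_prop = 5590000/2.05e+08 = 0.0272683 s; RTT = 0.0545366 s.
Cycle = t_tx + RTT = 0.0545381 s.
Utilization = t_tx / cycle = 1.46691e-06/0.0545381 = 0.00269 %.

0.00269 %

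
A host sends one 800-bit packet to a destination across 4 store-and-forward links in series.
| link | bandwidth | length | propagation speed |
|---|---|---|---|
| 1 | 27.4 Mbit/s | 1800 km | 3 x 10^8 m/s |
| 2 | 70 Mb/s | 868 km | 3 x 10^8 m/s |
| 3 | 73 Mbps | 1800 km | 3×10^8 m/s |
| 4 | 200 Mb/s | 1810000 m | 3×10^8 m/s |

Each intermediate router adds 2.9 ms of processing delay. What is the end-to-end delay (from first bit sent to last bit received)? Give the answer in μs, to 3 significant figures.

29700 μs

Transmission delays (L/R per hop): 29.1971, 11.4286, 10.9589, 4 μs; sum = 55.5846 μs.
Propagation delays (d/s per hop): 6000, 2893.33, 6000, 6033.33 μs; sum = 20926.7 μs.
Processing at 3 router(s): 3 × 2.9 ms = 8700 μs.
End-to-end = 29700 μs.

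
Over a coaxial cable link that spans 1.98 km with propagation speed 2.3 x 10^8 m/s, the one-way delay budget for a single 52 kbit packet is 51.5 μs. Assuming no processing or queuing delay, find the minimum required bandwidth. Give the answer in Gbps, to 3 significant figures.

1.21 Gbps

Propagation delay = 1980 / 2.3e+08 = 8.6087 μs.
Transmission budget = 51.5 − 8.6087 = 42.8913 μs.
R ≥ L / t_tx = 52000 bits / 4.28913e-05 s = 1.21 Gbps.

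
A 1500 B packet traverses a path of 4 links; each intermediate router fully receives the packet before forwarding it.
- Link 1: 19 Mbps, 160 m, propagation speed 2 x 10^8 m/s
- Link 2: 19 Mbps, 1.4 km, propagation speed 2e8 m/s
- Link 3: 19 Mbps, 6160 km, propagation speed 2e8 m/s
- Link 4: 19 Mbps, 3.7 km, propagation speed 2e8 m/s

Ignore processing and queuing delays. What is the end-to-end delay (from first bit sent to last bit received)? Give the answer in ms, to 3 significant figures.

33.4 ms

L = 1500 × 8 = 12000 bits.
Transmission delay per hop = L/R = 12000/19000000 = 0.631579 ms; 4 hops → 2.52632 ms.
Propagation delays (d/s per hop): 0.0008, 0.007, 30.8, 0.0185 ms; sum = 30.8263 ms.
End-to-end = 33.4 ms.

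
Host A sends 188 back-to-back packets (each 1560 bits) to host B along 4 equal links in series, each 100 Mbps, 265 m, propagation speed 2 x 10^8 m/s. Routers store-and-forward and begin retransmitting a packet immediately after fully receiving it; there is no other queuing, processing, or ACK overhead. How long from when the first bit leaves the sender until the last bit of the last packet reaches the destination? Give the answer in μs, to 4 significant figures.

2985 μs

Per-hop transmission t_tx = L/R = 1560/100000000 = 15.6 μs.
Per-hop propagation t_prop = 265/200000000 = 1.325 μs.
Pipeline fill: first packet needs 4·t_tx to clear all hops; remaining 187 packets each add one t_tx.
Total = (4+188-1)·t_tx + 4·t_prop = 191·15.6 + 4·1.325 = 2985 μs.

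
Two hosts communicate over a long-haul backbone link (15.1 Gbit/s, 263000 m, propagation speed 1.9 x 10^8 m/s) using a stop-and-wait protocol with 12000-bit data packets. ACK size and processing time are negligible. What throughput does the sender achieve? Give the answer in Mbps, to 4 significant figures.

4.333 Mbps

t_tx = L/R = 12000/15100000000 = 7.94702e-07 s.
t_prop = 263000/190000000 = 0.00138421 s; RTT = 0.00276842 s.
Cycle = t_tx + RTT = 0.00276922 s.
Throughput = L / cycle = 12000 / 0.00276922 = 4.333 Mbps.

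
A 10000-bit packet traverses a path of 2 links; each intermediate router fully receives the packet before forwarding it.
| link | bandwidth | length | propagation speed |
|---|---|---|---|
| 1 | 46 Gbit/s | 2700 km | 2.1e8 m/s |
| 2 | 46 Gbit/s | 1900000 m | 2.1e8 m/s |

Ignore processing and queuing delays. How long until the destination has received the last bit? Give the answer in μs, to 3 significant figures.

Transmission delay per hop = L/R = 10000/46000000000 = 0.217391 μs; 2 hops → 0.434783 μs.
Propagation delays (d/s per hop): 12857.1, 9047.62 μs; sum = 21904.8 μs.
End-to-end = 21900 μs.

21900 μs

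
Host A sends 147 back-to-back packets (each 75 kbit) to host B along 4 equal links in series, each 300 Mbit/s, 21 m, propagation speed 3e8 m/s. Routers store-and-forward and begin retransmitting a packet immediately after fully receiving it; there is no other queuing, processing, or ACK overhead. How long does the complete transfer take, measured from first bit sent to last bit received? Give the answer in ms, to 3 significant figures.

Per-hop transmission t_tx = L/R = 75000/300000000 = 0.25 ms.
Per-hop propagation t_prop = 21/300000000 = 7e-05 ms.
Pipeline fill: first packet needs 4·t_tx to clear all hops; remaining 146 packets each add one t_tx.
Total = (4+147-1)·t_tx + 4·t_prop = 150·0.25 + 4·7e-05 = 37.5 ms.

37.5 ms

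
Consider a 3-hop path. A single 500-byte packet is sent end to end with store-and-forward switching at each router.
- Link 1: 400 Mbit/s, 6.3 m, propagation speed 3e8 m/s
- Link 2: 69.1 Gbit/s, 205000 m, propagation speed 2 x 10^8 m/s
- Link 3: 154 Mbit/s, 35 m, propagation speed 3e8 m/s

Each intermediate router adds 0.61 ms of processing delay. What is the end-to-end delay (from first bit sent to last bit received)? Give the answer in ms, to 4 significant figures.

2.281 ms

L = 500 × 8 = 4000 bits.
Transmission delays (L/R per hop): 0.01, 5.78871e-05, 0.025974 ms; sum = 0.0360319 ms.
Propagation delays (d/s per hop): 2.1e-05, 1.025, 0.000116667 ms; sum = 1.02514 ms.
Processing at 2 router(s): 2 × 0.61 ms = 1.22 ms.
End-to-end = 2.281 ms.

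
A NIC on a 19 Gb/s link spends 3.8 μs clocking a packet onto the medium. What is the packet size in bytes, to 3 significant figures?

L = R × t_tx = 19000000000 b/s × 3.8e-06 s = 72200 bits.
In bytes: 72200 / 8 = 9030 bytes.

9030 bytes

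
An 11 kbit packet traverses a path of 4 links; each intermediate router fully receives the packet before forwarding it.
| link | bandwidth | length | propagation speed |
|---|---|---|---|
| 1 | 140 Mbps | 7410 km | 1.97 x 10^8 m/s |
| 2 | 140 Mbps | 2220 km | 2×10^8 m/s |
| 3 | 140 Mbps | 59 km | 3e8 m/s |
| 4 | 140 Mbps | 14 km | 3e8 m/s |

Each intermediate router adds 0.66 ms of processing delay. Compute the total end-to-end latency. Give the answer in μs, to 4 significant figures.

L = 11000 bits.
Transmission delay per hop = L/R = 11000/140000000 = 78.5714 μs; 4 hops → 314.286 μs.
Propagation delays (d/s per hop): 37614.2, 11100, 196.667, 46.6667 μs; sum = 48957.5 μs.
Processing at 3 router(s): 3 × 0.66 ms = 1980 μs.
End-to-end = 51250 μs.

51250 μs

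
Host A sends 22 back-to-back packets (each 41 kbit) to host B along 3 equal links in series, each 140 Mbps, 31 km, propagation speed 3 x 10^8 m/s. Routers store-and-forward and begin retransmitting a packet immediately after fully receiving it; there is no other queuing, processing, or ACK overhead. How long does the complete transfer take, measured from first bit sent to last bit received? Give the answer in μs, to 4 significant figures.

7339 μs

Per-hop transmission t_tx = L/R = 41000/140000000 = 292.857 μs.
Per-hop propagation t_prop = 31000/300000000 = 103.333 μs.
Pipeline fill: first packet needs 3·t_tx to clear all hops; remaining 21 packets each add one t_tx.
Total = (3+22-1)·t_tx + 3·t_prop = 24·292.857 + 3·103.333 = 7339 μs.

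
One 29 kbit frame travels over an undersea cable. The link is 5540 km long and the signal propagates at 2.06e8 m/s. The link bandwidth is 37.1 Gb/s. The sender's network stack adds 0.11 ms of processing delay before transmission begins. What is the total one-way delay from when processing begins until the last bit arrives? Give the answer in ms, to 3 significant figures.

L = 29000 bits.
Transmission delay = L/R = 29000 / 37100000000 = 0.000781671 ms.
Propagation delay = d/s = 5540000 m / 206000000 m/s = 26.8932 ms.
Plus processing delay 0.11 ms = 0.11 ms.
Total = 27.0 ms.

27.0 ms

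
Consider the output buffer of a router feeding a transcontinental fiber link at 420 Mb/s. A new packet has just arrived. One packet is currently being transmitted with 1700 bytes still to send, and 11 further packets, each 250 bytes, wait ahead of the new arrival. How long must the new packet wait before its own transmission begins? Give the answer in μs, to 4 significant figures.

84.76 μs

Each queued packet: L/R = 2000/420000000 = 4.7619 μs.
11 queued → 52.381 μs.
Plus remaining 13600 bits of current packet: 32.381 μs.
Queuing delay = 84.76 μs.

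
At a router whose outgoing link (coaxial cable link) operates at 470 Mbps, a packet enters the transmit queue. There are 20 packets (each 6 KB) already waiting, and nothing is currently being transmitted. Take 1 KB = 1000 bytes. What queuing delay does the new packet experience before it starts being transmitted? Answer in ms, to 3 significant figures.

Each queued packet: L/R = 48000/470000000 = 0.102128 ms.
20 queued → 2.04255 ms.
Queuing delay = 2.04 ms.

2.04 ms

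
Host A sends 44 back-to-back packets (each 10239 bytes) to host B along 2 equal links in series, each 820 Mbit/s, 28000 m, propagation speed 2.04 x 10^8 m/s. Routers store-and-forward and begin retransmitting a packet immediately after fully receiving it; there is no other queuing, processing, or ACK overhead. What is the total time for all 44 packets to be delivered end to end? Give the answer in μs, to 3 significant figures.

Per-hop transmission t_tx = L/R = 81912/820000000 = 99.8927 μs.
Per-hop propagation t_prop = 28000/204000000 = 137.255 μs.
Pipeline fill: first packet needs 2·t_tx to clear all hops; remaining 43 packets each add one t_tx.
Total = (2+44-1)·t_tx + 2·t_prop = 45·99.8927 + 2·137.255 = 4770 μs.

4770 μs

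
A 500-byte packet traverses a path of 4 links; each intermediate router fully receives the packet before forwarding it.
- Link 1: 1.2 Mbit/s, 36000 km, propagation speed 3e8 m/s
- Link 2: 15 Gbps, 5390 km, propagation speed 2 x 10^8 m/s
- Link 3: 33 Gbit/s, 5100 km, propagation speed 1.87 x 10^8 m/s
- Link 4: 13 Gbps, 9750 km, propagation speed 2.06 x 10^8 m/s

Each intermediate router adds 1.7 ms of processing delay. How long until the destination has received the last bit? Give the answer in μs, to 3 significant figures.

230000 μs

L = 500 × 8 = 4000 bits.
Transmission delays (L/R per hop): 3333.33, 0.266667, 0.121212, 0.307692 μs; sum = 3334.03 μs.
Propagation delays (d/s per hop): 120000, 26950, 27272.7, 47330.1 μs; sum = 221553 μs.
Processing at 3 router(s): 3 × 1.7 ms = 5100 μs.
End-to-end = 230000 μs.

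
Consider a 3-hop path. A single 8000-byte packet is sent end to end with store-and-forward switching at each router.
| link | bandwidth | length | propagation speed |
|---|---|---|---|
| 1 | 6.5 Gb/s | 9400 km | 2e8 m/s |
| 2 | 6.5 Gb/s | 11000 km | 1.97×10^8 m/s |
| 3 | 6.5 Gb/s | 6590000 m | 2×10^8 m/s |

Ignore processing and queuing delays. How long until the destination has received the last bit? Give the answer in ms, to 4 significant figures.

135.8 ms

L = 8000 × 8 = 64000 bits.
Transmission delay per hop = L/R = 64000/6500000000 = 0.00984615 ms; 3 hops → 0.0295385 ms.
Propagation delays (d/s per hop): 47, 55.8376, 32.95 ms; sum = 135.788 ms.
End-to-end = 135.8 ms.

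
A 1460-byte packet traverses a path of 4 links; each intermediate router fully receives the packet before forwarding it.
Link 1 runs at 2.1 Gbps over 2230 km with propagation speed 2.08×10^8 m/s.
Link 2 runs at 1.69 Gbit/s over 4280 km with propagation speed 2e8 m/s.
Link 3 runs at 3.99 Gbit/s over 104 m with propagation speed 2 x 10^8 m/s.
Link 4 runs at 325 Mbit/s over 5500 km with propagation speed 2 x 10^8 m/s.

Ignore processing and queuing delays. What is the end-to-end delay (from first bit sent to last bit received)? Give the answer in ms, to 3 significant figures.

59.7 ms

L = 1460 × 8 = 11680 bits.
Transmission delays (L/R per hop): 0.0055619, 0.00691124, 0.00292732, 0.0359385 ms; sum = 0.0513389 ms.
Propagation delays (d/s per hop): 10.7212, 21.4, 0.00052, 27.5 ms; sum = 59.6217 ms.
End-to-end = 59.7 ms.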